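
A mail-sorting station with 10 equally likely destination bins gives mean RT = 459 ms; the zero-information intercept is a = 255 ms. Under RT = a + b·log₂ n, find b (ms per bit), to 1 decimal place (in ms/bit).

61.4 ms/bit

log₂(10) = 3.3219 bits.
b = (RT − a)/log₂ n = (459 − 255) / 3.3219 = 61.410 ms/bit.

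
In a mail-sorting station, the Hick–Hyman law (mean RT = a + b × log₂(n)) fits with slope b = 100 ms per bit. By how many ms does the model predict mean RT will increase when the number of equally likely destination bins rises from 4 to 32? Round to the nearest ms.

ΔRT = (a + b log₂ n₂) − (a + b log₂ n₁) = b·(log₂ n₂ − log₂ n₁).
log₂(32) − log₂(4) = log₂(32/4) = log₂(8) = 3.
ΔRT = 100 × 3.0000 = 300.000 ms.

300 ms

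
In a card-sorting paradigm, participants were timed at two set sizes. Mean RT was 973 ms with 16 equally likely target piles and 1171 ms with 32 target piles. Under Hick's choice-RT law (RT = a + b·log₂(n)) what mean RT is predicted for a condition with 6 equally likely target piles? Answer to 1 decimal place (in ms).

692.8 ms

Solve the two-equation system in a and b:
  b = (1171 − 973) / (log₂ 32 − log₂ 16) = 198 / (5 − 4) = 198.000 ms/bit
  a = 973 − 198.000 × 4 = 181.000 ms
Then RT(6) = 181.000 + 198.000 × log₂ 6 = 181.000 + 198.000 × 2.5850 ≈ 692.823 ms.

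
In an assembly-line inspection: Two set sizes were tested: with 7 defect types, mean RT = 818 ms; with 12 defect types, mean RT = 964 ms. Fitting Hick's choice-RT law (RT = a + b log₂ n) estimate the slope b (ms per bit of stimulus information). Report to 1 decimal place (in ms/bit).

187.8 ms/bit

b = (RT₂ − RT₁)/(log₂ n₂ − log₂ n₁) = (964 − 818)/(3.5850 − 2.8074) = 187.755 ms/bit.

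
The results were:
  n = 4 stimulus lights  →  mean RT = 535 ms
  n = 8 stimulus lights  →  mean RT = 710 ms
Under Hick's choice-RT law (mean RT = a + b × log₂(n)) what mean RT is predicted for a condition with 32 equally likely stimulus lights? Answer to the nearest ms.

RT is linear in log₂ n, so two points fix the line:
  b = (710 − 535) / (log₂ 8 − log₂ 4) = 175 / (3 − 2) = 175 ms/bit
  a = 535 − 175 × 2 = 185 ms
Then RT(32) = 185 + 175 × log₂ 32 = 185 + 175 × 5 ≈ 1060.000 ms.

1060 ms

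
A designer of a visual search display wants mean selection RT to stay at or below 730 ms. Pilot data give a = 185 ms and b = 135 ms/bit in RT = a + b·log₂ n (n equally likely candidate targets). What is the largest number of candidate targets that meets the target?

135·log₂ n ≤ 730 − 185 = 545, giving log₂ n ≤ 4.0370 and n ≤ 16.416. The largest whole number is 16.

16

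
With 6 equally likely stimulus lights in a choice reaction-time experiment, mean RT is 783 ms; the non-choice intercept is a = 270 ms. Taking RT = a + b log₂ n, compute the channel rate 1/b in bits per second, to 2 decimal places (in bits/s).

5.04 bits/s

Choice component = 783 − 270 = 513 ms over log₂(6) = 2.5850 bits.
b = 513 / 2.5850 = 198.455 ms/bit, so 1/b = 5.039 bits/s.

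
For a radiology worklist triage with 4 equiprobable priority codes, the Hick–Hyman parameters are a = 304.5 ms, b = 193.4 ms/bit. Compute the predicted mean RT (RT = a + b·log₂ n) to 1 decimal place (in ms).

691.3 ms

log₂(4) = 2 bits, so RT = 304.5 + 193.4 × 2 ≈ 691.300 ms.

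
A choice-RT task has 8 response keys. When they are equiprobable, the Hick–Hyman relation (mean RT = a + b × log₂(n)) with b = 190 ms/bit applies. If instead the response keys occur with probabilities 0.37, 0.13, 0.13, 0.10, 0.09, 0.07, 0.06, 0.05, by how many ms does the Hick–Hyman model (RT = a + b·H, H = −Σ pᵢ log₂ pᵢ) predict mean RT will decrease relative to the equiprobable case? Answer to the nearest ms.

The RT saving is b·ΔH. Equiprobable H₀ = log₂(8) = 3.0000 bits; with the given probabilities H = 2.6690 bits.
b·(H₀ − H) = 190 × (3.0000 − 2.6690) = 62.88 ms.

63 ms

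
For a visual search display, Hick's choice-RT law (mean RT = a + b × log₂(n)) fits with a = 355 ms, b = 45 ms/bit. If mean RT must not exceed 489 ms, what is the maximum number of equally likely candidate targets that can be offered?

Set 355 + 45·log₂ n ≤ 489 → log₂ n ≤ (489 − 355)/45 = 2.9778.
So n ≤ 2^2.9778 = 7.878; the largest integer n is 7.

7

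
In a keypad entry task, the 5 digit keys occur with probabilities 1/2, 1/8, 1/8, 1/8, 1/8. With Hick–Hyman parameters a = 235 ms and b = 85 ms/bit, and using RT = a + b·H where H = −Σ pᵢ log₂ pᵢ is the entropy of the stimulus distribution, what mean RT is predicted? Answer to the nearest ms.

405 ms

Each term −pᵢ log₂ pᵢ: 0.5·1 + 0.125·3 + 0.125·3 + 0.125·3 + 0.125·3; summed, H = 2.000 bits.
Mean RT = a + bH = 235 + 85·2.000 = 405.00 ms.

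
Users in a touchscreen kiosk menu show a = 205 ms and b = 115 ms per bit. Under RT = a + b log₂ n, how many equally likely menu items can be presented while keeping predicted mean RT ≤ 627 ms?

115·log₂ n ≤ 627 − 205 = 422, giving log₂ n ≤ 3.6696 and n ≤ 12.725. The largest whole number is 12.

12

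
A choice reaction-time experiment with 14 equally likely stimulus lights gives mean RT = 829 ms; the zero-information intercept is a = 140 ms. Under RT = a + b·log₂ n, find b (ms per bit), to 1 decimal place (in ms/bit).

181.0 ms/bit

log₂(14) = 3.8074 bits.
b = (RT − a)/log₂ n = (829 − 140) / 3.8074 = 180.966 ms/bit.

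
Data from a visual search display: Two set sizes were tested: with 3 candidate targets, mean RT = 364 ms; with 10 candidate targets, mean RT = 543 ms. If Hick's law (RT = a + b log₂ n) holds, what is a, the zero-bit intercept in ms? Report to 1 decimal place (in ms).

200.7 ms

The slope on a log₂ axis is (543 − 364) / (3.3219 − 1.5850) = 103.053 ms/bit.
a = RT₁ − b·log₂ n₁ = 364 − 103.053 × 1.5850 = 200.664 ms.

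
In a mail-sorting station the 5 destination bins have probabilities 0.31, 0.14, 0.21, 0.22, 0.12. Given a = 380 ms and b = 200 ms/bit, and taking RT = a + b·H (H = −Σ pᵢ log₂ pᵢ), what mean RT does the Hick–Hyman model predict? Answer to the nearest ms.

H = 0.31·log₂(1/0.31) + 0.14·log₂(1/0.14) + 0.21·log₂(1/0.21) + 0.22·log₂(1/0.22) + 0.12·log₂(1/0.12) = 2.2414 bits.
RT = 380 + 200 × 2.2414 = 828.27 ms.

828 ms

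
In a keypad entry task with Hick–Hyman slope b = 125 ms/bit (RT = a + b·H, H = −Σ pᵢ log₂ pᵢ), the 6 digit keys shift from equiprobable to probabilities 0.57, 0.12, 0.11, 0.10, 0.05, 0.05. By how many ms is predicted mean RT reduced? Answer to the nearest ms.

The RT saving is b·ΔH. Equiprobable H₀ = log₂(6) = 2.5850 bits; with the given probabilities H = 1.9440 bits.
b·(H₀ − H) = 125 × (2.5850 − 1.9440) = 80.12 ms.

80 ms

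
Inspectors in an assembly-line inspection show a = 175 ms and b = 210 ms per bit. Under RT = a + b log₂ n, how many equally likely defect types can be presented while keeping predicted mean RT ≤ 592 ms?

3

210·log₂ n ≤ 592 − 175 = 417, giving log₂ n ≤ 1.9857 and n ≤ 3.961. The largest whole number is 3.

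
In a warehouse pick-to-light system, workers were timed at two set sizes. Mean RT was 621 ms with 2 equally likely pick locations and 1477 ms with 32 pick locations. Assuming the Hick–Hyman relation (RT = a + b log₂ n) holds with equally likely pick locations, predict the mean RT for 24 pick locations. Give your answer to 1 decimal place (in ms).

1388.2 ms

With log₂ n on the abscissa the relation is linear; from the two conditions:
  b = (1477 − 621) / (log₂ 32 − log₂ 2) = 856 / (5 − 1) = 214.000 ms/bit
  a = 621 − 214.000 × 1 = 407.000 ms
Then RT(24) = 407.000 + 214.000 × log₂ 24 = 407.000 + 214.000 × 4.5850 ≈ 1388.182 ms.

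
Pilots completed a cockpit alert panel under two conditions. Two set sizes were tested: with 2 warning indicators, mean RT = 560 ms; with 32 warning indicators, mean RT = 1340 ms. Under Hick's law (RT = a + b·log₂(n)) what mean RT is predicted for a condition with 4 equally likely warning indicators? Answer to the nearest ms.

Solve the two-equation system in a and b:
  b = (1340 − 560) / (log₂ 32 − log₂ 2) = 780 / (5 − 1) = 195 ms/bit
  a = 560 − 195 × 1 = 365 ms
Then RT(4) = 365 + 195 × log₂ 4 = 365 + 195 × 2 ≈ 755.000 ms.

755 ms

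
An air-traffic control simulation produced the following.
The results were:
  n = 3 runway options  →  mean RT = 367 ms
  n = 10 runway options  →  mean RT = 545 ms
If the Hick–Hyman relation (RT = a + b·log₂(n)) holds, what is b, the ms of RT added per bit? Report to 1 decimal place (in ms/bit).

The slope on a log₂ axis is (545 − 367) / (3.3219 − 1.5850) = 102.478 ms/bit.

102.5 ms/bit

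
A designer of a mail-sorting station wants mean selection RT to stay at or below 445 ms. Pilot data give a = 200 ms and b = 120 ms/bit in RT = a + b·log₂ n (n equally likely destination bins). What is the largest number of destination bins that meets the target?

4

Information budget: (445 − 200)/120 = 2.0417 bits, so n ≤ 2^2.0417 = 4.117 → at most 4.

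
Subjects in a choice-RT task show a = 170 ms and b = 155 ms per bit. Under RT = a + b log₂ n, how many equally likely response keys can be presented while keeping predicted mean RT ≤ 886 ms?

24

Set 170 + 155·log₂ n ≤ 886 → log₂ n ≤ (886 − 170)/155 = 4.6194.
So n ≤ 2^4.6194 = 24.579; the largest integer n is 24.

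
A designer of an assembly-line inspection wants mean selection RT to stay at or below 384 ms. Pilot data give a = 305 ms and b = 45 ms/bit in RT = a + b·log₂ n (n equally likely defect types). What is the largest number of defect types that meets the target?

3

Information budget: (384 − 305)/45 = 1.7556 bits, so n ≤ 2^1.7556 = 3.377 → at most 3.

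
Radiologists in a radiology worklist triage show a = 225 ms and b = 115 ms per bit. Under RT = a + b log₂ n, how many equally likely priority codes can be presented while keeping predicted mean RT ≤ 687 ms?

115·log₂ n ≤ 687 − 225 = 462, giving log₂ n ≤ 4.0174 and n ≤ 16.194. The largest whole number is 16.

16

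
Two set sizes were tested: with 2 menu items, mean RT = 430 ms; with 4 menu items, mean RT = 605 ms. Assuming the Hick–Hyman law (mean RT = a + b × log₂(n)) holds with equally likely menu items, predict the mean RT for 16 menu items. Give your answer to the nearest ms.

955 ms

With log₂ n on the abscissa the relation is linear; from the two conditions:
  b = (605 − 430) / (log₂ 4 − log₂ 2) = 175 / (2 − 1) = 175 ms/bit
  a = 430 − 175 × 1 = 255 ms
Then RT(16) = 255 + 175 × log₂ 16 = 255 + 175 × 4 ≈ 955.000 ms.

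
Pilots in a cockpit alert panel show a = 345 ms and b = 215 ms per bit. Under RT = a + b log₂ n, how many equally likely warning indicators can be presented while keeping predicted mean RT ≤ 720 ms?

Information budget: (720 − 345)/215 = 1.7442 bits, so n ≤ 2^1.7442 = 3.350 → at most 3.

3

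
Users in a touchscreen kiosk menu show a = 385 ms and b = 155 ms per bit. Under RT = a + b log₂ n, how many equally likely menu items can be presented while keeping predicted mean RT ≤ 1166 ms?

Information budget: (1166 − 385)/155 = 5.0387 bits, so n ≤ 2^5.0387 = 32.870 → at most 32.

32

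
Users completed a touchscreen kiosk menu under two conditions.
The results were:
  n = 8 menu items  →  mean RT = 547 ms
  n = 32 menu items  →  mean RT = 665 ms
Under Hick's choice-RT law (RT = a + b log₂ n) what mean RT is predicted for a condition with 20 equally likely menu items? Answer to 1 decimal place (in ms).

With log₂ n on the abscissa the relation is linear; from the two conditions:
  b = (665 − 547) / (log₂ 32 − log₂ 8) = 118 / (5 − 3) = 59.000 ms/bit
  a = 547 − 59.000 × 3 = 370.000 ms
Then RT(20) = 370.000 + 59.000 × log₂ 20 = 370.000 + 59.000 × 4.3219 ≈ 624.994 ms.

625.0 ms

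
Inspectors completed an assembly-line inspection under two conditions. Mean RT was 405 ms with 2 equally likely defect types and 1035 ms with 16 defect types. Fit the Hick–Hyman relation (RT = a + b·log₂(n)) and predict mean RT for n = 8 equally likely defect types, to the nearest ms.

RT is linear in log₂ n, so two points fix the line:
  b = (1035 − 405) / (log₂ 16 − log₂ 2) = 630 / (4 − 1) = 210 ms/bit
  a = 405 − 210 × 1 = 195 ms
Then RT(8) = 195 + 210 × log₂ 8 = 195 + 210 × 3 ≈ 825.000 ms.

825 ms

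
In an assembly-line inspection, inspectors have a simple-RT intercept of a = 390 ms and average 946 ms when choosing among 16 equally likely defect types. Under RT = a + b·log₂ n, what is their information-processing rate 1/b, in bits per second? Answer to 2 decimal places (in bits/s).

7.19 bits/s

Choice component = 946 − 390 = 556 ms over log₂(16) = 4 bits.
b = 556 / 4 = 139.000 ms/bit, so 1/b = 7.194 bits/s.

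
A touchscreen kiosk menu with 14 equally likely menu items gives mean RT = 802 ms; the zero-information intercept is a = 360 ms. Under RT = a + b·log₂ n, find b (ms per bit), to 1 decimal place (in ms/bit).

116.1 ms/bit

log₂(14) = 3.8074 bits.
b = (RT − a)/log₂ n = (802 − 360) / 3.8074 = 116.091 ms/bit.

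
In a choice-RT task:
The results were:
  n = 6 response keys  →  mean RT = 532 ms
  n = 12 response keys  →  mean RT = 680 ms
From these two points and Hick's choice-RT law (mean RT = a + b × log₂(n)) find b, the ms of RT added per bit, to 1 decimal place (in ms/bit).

148.0 ms/bit

The slope on a log₂ axis is (680 − 532) / (3.5850 − 2.5850) = 148.000 ms/bit.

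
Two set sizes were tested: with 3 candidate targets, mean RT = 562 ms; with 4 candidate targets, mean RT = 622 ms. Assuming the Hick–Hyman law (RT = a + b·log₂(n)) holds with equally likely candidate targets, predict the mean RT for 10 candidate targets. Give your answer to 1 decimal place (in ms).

813.1 ms

RT is linear in log₂ n, so two points fix the line:
  b = (622 − 562) / (log₂ 4 − log₂ 3) = 60 / (2 − 1.5850) = 144.565 ms/bit
  a = 562 − 144.565 × 1.5850 = 332.869 ms
Then RT(10) = 332.869 + 144.565 × log₂ 10 = 332.869 + 144.565 × 3.3219 ≈ 813.105 ms.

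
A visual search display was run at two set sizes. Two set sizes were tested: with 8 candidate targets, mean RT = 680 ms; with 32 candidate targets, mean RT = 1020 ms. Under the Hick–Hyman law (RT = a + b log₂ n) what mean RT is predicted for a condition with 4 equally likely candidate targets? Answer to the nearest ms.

Solve the two-equation system in a and b:
  b = (1020 − 680) / (log₂ 32 − log₂ 8) = 340 / (5 − 3) = 170 ms/bit
  a = 680 − 170 × 3 = 170 ms
Then RT(4) = 170 + 170 × log₂ 4 = 170 + 170 × 2 ≈ 510.000 ms.

510 ms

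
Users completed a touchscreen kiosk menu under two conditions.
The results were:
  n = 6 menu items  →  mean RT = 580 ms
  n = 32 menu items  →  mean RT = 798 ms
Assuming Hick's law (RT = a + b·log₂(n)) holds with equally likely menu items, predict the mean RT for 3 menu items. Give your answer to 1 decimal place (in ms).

Fit slope and intercept:
  b = (798 − 580) / (log₂ 32 − log₂ 6) = 218 / (5 − 2.5850) = 90.268 ms/bit
  a = 580 − 90.268 × 2.5850 = 346.661 ms
Then RT(3) = 346.661 + 90.268 × log₂ 3 = 346.661 + 90.268 × 1.5850 ≈ 489.732 ms.

489.7 ms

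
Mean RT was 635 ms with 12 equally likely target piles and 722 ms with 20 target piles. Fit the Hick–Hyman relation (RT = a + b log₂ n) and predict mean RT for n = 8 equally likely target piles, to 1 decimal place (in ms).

RT is linear in log₂ n, so two points fix the line:
  b = (722 − 635) / (log₂ 20 − log₂ 12) = 87 / (4.3219 − 3.5850) = 118.052 ms/bit
  a = 635 − 118.052 × 3.5850 = 211.789 ms
Then RT(8) = 211.789 + 118.052 × log₂ 8 = 211.789 + 118.052 × 3 ≈ 565.944 ms.

565.9 ms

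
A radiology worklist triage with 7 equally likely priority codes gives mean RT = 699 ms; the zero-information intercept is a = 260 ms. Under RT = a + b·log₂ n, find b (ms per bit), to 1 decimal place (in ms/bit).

156.4 ms/bit

b = (699 − 260) / log₂(7) = 439 / 2.8074 = 156.375 ms/bit.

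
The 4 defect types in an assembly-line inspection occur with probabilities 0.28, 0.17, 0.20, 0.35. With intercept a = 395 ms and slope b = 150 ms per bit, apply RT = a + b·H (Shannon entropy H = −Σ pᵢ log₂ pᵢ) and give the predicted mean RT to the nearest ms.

686 ms

Entropy contributions −pᵢ log₂ pᵢ: 0.5142, 0.4346, 0.4644, 0.5301; sum H = 1.9433 bits.
RT = a + bH = 395 + 150·1.9433 = 686.49 ms.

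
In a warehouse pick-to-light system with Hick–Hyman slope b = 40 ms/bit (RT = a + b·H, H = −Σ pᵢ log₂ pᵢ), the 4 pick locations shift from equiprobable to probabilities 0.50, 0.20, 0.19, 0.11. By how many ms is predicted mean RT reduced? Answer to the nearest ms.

9 ms

The RT saving is b·ΔH. Equiprobable H₀ = log₂(4) = 2.0000 bits; with the given probabilities H = 1.7699 bits.
b·(H₀ − H) = 40 × (2.0000 − 1.7699) = 9.20 ms.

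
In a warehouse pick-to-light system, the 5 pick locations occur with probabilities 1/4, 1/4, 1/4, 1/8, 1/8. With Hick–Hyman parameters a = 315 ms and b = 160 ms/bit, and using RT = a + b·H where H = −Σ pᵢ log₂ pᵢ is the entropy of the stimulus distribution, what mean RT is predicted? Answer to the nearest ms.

Each term −pᵢ log₂ pᵢ: 0.25·2 + 0.25·2 + 0.25·2 + 0.125·3 + 0.125·3; summed, H = 2.250 bits.
Mean RT = a + bH = 315 + 160·2.250 = 675.00 ms.

675 ms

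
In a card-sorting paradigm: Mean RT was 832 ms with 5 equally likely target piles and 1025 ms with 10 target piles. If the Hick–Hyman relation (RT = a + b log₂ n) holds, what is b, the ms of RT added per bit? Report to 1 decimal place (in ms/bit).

Slope: b = (1025 − 832) / (log₂ 10 − log₂ 5) = 193/1.0000 = 193.000 ms/bit.

193.0 ms/bit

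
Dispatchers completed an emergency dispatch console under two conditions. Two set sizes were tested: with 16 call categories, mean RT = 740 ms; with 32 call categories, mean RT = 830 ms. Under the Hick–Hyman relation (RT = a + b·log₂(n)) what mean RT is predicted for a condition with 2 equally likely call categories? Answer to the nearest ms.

Fit slope and intercept:
  b = (830 − 740) / (log₂ 32 − log₂ 16) = 90 / (5 − 4) = 90 ms/bit
  a = 740 − 90 × 4 = 380 ms
Then RT(2) = 380 + 90 × log₂ 2 = 380 + 90 × 1 ≈ 470.000 ms.

470 ms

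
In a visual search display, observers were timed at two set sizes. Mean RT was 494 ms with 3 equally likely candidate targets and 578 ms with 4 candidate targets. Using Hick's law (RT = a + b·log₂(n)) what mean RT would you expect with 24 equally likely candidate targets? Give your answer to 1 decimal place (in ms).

1101.2 ms

With log₂ n on the abscissa the relation is linear; from the two conditions:
  b = (578 − 494) / (log₂ 4 − log₂ 3) = 84 / (2 − 1.5850) = 202.391 ms/bit
  a = 494 − 202.391 × 1.5850 = 173.217 ms
Then RT(24) = 173.217 + 202.391 × log₂ 24 = 173.217 + 202.391 × 4.5850 ≈ 1101.174 ms.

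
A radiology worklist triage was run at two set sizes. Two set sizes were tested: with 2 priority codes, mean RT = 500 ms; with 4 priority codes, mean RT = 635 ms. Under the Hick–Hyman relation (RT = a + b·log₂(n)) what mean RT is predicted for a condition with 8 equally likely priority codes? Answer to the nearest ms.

770 ms

With log₂ n on the abscissa the relation is linear; from the two conditions:
  b = (635 − 500) / (log₂ 4 − log₂ 2) = 135 / (2 − 1) = 135 ms/bit
  a = 500 − 135 × 1 = 365 ms
Then RT(8) = 365 + 135 × log₂ 8 = 365 + 135 × 3 ≈ 770.000 ms.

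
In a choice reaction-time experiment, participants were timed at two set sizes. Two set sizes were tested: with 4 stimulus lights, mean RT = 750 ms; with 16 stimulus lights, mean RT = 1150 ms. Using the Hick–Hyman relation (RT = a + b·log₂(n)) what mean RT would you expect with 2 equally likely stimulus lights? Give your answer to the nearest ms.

RT is linear in log₂ n, so two points fix the line:
  b = (1150 − 750) / (log₂ 16 − log₂ 4) = 400 / (4 − 2) = 200 ms/bit
  a = 750 − 200 × 2 = 350 ms
Then RT(2) = 350 + 200 × log₂ 2 = 350 + 200 × 1 ≈ 550.000 ms.

550 ms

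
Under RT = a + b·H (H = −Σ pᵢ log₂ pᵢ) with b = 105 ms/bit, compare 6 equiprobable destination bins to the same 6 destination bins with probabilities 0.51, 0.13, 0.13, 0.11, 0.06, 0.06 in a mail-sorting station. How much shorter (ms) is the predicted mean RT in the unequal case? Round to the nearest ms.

51 ms

The RT saving is b·ΔH. Equiprobable H₀ = log₂(6) = 2.5850 bits; with the given probabilities H = 2.0981 bits.
b·(H₀ − H) = 105 × (2.5850 − 2.0981) = 51.12 ms.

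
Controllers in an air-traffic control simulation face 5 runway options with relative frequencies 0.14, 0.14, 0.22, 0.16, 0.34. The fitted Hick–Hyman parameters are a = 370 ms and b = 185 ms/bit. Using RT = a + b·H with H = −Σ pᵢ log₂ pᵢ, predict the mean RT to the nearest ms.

782 ms

Entropy contributions −pᵢ log₂ pᵢ: 0.3971, 0.3971, 0.4806, 0.4230, 0.5292; sum H = 2.2270 bits.
RT = a + bH = 370 + 185·2.2270 = 781.99 ms.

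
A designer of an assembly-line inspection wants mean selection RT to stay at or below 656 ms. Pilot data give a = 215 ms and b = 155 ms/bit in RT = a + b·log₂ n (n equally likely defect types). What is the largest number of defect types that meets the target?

7

Information budget: (656 − 215)/155 = 2.8452 bits, so n ≤ 2^2.8452 = 7.186 → at most 7.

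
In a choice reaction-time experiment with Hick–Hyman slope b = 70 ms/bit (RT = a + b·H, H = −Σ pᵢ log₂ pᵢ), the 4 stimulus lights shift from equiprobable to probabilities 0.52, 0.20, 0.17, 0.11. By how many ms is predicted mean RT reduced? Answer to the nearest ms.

The RT saving is b·ΔH. Equiprobable H₀ = log₂(4) = 2.0000 bits; with the given probabilities H = 1.7398 bits.
b·(H₀ − H) = 70 × (2.0000 − 1.7398) = 18.21 ms.

18 ms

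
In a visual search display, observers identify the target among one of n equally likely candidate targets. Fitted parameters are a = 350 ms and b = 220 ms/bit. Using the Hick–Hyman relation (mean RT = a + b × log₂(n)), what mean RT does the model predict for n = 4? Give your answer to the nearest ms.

log₂(4) = 2 bits, so RT = 350 + 220 × 2 ≈ 790.000 ms.

790 ms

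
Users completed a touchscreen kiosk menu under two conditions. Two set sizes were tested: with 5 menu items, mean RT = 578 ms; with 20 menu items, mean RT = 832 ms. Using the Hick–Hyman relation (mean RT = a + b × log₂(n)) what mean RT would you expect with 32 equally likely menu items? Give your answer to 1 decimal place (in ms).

With log₂ n on the abscissa the relation is linear; from the two conditions:
  b = (832 − 578) / (log₂ 20 − log₂ 5) = 254 / (4.3219 − 2.3219) = 127.000 ms/bit
  a = 578 − 127.000 × 2.3219 = 283.115 ms
Then RT(32) = 283.115 + 127.000 × log₂ 32 = 283.115 + 127.000 × 5 ≈ 918.115 ms.

918.1 ms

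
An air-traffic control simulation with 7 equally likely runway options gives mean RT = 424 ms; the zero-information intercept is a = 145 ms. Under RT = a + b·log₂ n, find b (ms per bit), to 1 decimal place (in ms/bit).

99.4 ms/bit

7 alternatives carry log₂ 7 = 2.8074 bits; the choice cost is 424 − 145 = 279 ms, so b = 279/2.8074 = 99.382 ms/bit.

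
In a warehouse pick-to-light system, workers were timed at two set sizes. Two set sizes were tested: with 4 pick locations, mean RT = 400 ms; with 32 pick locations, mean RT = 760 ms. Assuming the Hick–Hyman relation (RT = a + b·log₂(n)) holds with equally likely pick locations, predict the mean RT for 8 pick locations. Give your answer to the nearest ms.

With log₂ n on the abscissa the relation is linear; from the two conditions:
  b = (760 − 400) / (log₂ 32 − log₂ 4) = 360 / (5 − 2) = 120 ms/bit
  a = 400 − 120 × 2 = 160 ms
Then RT(8) = 160 + 120 × log₂ 8 = 160 + 120 × 3 ≈ 520.000 ms.

520 ms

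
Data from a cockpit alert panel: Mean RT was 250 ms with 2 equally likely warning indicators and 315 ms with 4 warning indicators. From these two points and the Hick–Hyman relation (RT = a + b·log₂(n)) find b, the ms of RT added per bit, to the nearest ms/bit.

Slope: b = (315 − 250) / (log₂ 4 − log₂ 2) = 65/1.0000 = 65 ms/bit.

65 ms/bit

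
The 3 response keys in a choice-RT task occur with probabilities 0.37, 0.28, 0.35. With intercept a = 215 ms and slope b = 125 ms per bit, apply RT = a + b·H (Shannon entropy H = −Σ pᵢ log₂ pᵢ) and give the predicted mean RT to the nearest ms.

H = 0.37·log₂(1/0.37) + 0.28·log₂(1/0.28) + 0.35·log₂(1/0.35) = 1.5751 bits.
RT = 215 + 125 × 1.5751 = 411.88 ms.

412 ms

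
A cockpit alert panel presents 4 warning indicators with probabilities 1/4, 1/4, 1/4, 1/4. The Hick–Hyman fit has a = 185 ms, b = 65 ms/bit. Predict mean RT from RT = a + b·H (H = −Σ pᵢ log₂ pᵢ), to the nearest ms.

315 ms

Each term −pᵢ log₂ pᵢ: 0.25·2 + 0.25·2 + 0.25·2 + 0.25·2; summed, H = 2.000 bits.
Mean RT = a + bH = 185 + 65·2.000 = 315.00 ms.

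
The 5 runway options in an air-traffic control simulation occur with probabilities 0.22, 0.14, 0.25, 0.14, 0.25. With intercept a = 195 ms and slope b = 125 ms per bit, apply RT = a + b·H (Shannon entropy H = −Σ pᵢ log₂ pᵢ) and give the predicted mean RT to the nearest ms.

H = 0.22·log₂(1/0.22) + 0.14·log₂(1/0.14) + 0.25·log₂(1/0.25) + 0.14·log₂(1/0.14) + 0.25·log₂(1/0.25) = 2.2748 bits.
RT = 195 + 125 × 2.2748 = 479.35 ms.

479 ms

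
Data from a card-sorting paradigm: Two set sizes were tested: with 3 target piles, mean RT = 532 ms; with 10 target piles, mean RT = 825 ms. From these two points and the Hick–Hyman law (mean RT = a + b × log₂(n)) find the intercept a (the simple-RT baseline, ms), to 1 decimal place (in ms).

264.6 ms

b = (RT₂ − RT₁)/(log₂ n₂ − log₂ n₁) = (825 − 532)/(3.3219 − 1.5850) = 168.685 ms/bit.
a = RT₁ − b·log₂ n₁ = 532 − 168.685 × 1.5850 = 264.641 ms.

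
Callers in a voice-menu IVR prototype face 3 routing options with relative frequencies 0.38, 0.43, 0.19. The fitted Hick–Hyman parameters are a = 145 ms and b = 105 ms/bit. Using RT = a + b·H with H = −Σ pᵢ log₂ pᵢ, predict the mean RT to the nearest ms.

303 ms

Entropy contributions −pᵢ log₂ pᵢ: 0.5305, 0.5236, 0.4552; sum H = 1.5092 bits.
RT = a + bH = 145 + 105·1.5092 = 303.47 ms.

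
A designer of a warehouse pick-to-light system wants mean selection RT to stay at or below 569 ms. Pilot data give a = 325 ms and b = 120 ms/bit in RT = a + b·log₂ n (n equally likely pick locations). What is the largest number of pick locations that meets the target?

4

Information budget: (569 − 325)/120 = 2.0333 bits, so n ≤ 2^2.0333 = 4.093 → at most 4.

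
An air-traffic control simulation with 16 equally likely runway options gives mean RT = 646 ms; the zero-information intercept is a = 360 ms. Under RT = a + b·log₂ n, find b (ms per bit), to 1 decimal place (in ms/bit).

16 alternatives carry log₂ 16 = 4 bits; the choice cost is 646 − 360 = 286 ms, so b = 286/4 = 71.500 ms/bit.

71.5 ms/bit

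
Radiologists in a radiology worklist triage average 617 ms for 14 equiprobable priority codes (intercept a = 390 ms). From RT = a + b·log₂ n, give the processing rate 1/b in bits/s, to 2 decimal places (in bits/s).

Choice component = 617 − 390 = 227 ms over log₂(14) = 3.8074 bits.
b = 227 / 3.8074 = 59.621 ms/bit, so 1/b = 16.772 bits/s.

16.77 bits/s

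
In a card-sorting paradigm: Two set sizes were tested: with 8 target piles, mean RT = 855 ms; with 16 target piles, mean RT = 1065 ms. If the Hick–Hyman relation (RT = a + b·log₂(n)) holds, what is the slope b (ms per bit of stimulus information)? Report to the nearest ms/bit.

The slope on a log₂ axis is (1065 − 855) / (4 − 3) = 210 ms/bit.

210 ms/bit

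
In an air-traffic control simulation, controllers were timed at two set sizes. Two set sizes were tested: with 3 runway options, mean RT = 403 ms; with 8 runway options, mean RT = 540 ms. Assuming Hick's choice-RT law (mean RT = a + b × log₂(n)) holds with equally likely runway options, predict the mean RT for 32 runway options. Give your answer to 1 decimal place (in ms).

733.6 ms

RT is linear in log₂ n, so two points fix the line:
  b = (540 − 403) / (log₂ 8 − log₂ 3) = 137 / (3 − 1.5850) = 96.817 ms/bit
  a = 403 − 96.817 × 1.5850 = 249.548 ms
Then RT(32) = 249.548 + 96.817 × log₂ 32 = 249.548 + 96.817 × 5 ≈ 733.634 ms.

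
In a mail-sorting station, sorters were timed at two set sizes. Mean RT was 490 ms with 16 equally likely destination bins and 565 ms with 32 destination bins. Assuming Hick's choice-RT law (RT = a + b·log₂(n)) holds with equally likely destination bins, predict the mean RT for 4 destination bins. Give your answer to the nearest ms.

Fit slope and intercept:
  b = (565 − 490) / (log₂ 32 − log₂ 16) = 75 / (5 − 4) = 75 ms/bit
  a = 490 − 75 × 4 = 190 ms
Then RT(4) = 190 + 75 × log₂ 4 = 190 + 75 × 2 ≈ 340.000 ms.

340 ms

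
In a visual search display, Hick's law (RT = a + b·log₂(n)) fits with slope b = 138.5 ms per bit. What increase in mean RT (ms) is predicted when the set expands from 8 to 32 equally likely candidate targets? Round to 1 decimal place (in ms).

Only the slope matters, since a is common to both: ΔRT = b·log₂(n₂/n₁).
log₂(32) − log₂(8) = log₂(32/8) = log₂(4) = 2.
ΔRT = 138.5 × 2.0000 = 277.000 ms.

277.0 ms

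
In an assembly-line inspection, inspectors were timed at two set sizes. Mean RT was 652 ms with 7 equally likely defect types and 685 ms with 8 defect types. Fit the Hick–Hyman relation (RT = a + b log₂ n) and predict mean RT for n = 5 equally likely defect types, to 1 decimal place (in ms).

568.8 ms

RT is linear in log₂ n, so two points fix the line:
  b = (685 − 652) / (log₂ 8 − log₂ 7) = 33 / (3 − 2.8074) = 171.299 ms/bit
  a = 652 − 171.299 × 2.8074 = 171.102 ms
Then RT(5) = 171.102 + 171.299 × log₂ 5 = 171.102 + 171.299 × 2.3219 ≈ 568.847 ms.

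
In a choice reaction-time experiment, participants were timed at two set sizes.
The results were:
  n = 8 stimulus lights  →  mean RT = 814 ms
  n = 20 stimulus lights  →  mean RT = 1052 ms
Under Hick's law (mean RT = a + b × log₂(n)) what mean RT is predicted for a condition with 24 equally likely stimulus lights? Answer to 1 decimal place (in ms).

1099.4 ms

With log₂ n on the abscissa the relation is linear; from the two conditions:
  b = (1052 − 814) / (log₂ 20 − log₂ 8) = 238 / (4.3219 − 3) = 180.040 ms/bit
  a = 814 − 180.040 × 3 = 273.880 ms
Then RT(24) = 273.880 + 180.040 × log₂ 24 = 273.880 + 180.040 × 4.5850 ≈ 1099.357 ms.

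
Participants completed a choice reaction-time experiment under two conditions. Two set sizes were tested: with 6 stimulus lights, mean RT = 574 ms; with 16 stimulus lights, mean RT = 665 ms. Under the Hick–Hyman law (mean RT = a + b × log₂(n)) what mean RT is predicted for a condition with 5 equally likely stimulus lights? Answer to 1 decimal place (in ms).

With log₂ n on the abscissa the relation is linear; from the two conditions:
  b = (665 − 574) / (log₂ 16 − log₂ 6) = 91 / (4 − 2.5850) = 64.309 ms/bit
  a = 574 − 64.309 × 2.5850 = 407.763 ms
Then RT(5) = 407.763 + 64.309 × log₂ 5 = 407.763 + 64.309 × 2.3219 ≈ 557.084 ms.

557.1 ms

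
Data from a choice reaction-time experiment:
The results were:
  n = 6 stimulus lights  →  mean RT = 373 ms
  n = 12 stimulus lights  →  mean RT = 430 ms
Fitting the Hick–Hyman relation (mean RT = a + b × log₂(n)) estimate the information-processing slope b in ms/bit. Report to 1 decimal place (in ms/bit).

b = (RT₂ − RT₁)/(log₂ n₂ − log₂ n₁) = (430 − 373)/(3.5850 − 2.5850) = 57.000 ms/bit.

57.0 ms/bit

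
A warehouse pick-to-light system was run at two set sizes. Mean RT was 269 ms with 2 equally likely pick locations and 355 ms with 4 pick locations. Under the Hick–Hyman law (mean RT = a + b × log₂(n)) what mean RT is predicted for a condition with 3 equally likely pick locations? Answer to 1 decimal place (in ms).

RT is linear in log₂ n, so two points fix the line:
  b = (355 − 269) / (log₂ 4 − log₂ 2) = 86 / (2 − 1) = 86.000 ms/bit
  a = 269 − 86.000 × 1 = 183.000 ms
Then RT(3) = 183.000 + 86.000 × log₂ 3 = 183.000 + 86.000 × 1.5850 ≈ 319.307 ms.

319.3 ms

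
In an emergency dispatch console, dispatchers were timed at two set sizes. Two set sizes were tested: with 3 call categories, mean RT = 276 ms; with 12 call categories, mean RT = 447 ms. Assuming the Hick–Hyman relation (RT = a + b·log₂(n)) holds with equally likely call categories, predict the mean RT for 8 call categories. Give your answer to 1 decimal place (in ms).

397.0 ms

Fit slope and intercept:
  b = (447 − 276) / (log₂ 12 − log₂ 3) = 171 / (3.5850 − 1.5850) = 85.500 ms/bit
  a = 276 − 85.500 × 1.5850 = 140.486 ms
Then RT(8) = 140.486 + 85.500 × log₂ 8 = 140.486 + 85.500 × 3 ≈ 396.986 ms.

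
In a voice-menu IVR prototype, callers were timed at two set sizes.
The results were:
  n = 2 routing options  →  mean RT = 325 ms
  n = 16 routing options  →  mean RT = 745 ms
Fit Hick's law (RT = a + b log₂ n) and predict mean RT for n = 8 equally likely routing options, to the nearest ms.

605 ms

With log₂ n on the abscissa the relation is linear; from the two conditions:
  b = (745 − 325) / (log₂ 16 − log₂ 2) = 420 / (4 − 1) = 140 ms/bit
  a = 325 − 140 × 1 = 185 ms
Then RT(8) = 185 + 140 × log₂ 8 = 185 + 140 × 3 ≈ 605.000 ms.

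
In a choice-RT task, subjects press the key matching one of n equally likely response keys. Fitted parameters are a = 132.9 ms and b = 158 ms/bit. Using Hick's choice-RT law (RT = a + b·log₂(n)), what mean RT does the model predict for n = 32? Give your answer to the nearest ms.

923 ms

log₂(32) = 5 bits, so RT = 132.9 + 158 × 5 ≈ 922.900 ms.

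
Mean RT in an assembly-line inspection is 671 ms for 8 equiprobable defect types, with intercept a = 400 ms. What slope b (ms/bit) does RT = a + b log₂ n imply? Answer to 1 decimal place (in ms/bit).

90.3 ms/bit

b = (671 − 400) / log₂(8) = 271 / 3 = 90.333 ms/bit.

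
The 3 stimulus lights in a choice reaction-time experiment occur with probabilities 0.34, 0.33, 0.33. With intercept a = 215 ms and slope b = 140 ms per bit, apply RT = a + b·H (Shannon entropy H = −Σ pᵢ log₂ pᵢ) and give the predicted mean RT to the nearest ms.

437 ms

H = 0.34·log₂(1/0.34) + 0.33·log₂(1/0.33) + 0.33·log₂(1/0.33) = 1.5848 bits.
RT = 215 + 140 × 1.5848 = 436.87 ms.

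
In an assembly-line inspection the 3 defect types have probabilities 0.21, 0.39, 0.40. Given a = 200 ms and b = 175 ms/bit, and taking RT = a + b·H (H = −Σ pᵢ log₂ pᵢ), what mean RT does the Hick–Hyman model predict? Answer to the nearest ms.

H = 0.21·log₂(1/0.21) + 0.39·log₂(1/0.39) + 0.40·log₂(1/0.40) = 1.5314 bits.
RT = 200 + 175 × 1.5314 = 467.99 ms.

468 ms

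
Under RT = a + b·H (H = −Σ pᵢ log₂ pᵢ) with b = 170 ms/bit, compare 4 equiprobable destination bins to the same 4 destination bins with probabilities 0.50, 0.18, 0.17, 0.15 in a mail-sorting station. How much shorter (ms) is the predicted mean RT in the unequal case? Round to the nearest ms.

Equiprobable entropy H₀ = log₂ 4 = 2.0000 bits.
Skewed entropy H = −Σ pᵢ log₂ pᵢ = 1.7904 bits.
ΔRT = b·(H₀ − H) = 170 × 0.2096 = 35.63 ms.

36 ms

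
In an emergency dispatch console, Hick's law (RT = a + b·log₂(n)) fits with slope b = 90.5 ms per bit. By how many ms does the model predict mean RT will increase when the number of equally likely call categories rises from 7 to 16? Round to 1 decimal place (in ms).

107.9 ms

The intercept a cancels: ΔRT = b·(log₂ n₂ − log₂ n₁) = b·log₂(n₂/n₁).
log₂(16) − log₂(7) = 4 − 2.8074 = 1.1926.
ΔRT = 90.5 × 1.1926 = 107.934 ms.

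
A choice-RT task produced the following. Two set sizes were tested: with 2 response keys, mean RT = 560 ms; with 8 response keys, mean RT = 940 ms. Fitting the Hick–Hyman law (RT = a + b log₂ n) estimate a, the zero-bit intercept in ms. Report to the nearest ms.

The slope on a log₂ axis is (940 − 560) / (3 − 1) = 190 ms/bit.
Intercept: a = 560 − 190·log₂(2) = 370.000 ms.

370 ms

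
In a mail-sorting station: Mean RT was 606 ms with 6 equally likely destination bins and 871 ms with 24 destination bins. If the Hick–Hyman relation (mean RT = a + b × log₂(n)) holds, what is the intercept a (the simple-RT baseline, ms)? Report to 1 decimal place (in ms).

263.5 ms

The slope on a log₂ axis is (871 − 606) / (4.5850 − 2.5850) = 132.500 ms/bit.
a = RT₁ − b·log₂ n₁ = 606 − 132.500 × 2.5850 = 263.492 ms.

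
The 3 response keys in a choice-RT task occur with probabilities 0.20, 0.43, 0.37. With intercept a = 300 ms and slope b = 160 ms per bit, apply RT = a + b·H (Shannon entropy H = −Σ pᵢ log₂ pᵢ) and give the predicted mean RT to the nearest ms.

543 ms

Entropy contributions −pᵢ log₂ pᵢ: 0.4644, 0.5236, 0.5307; sum H = 1.5187 bits.
RT = a + bH = 300 + 160·1.5187 = 542.99 ms.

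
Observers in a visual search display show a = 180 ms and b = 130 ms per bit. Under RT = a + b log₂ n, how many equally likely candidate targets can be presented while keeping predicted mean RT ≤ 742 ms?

20

130·log₂ n ≤ 742 − 180 = 562, giving log₂ n ≤ 4.3231 and n ≤ 20.016. The largest whole number is 20.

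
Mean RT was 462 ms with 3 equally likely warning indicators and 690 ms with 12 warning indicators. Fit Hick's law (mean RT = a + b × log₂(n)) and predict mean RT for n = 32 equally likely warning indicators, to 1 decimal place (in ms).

851.3 ms

RT is linear in log₂ n, so two points fix the line:
  b = (690 − 462) / (log₂ 12 − log₂ 3) = 228 / (3.5850 − 1.5850) = 114.000 ms/bit
  a = 462 − 114.000 × 1.5850 = 281.314 ms
Then RT(32) = 281.314 + 114.000 × log₂ 32 = 281.314 + 114.000 × 5 ≈ 851.314 ms.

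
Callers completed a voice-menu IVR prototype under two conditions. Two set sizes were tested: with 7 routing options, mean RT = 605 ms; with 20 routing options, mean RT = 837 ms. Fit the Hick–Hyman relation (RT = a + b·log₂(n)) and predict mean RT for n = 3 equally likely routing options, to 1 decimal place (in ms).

417.8 ms

Solve the two-equation system in a and b:
  b = (837 − 605) / (log₂ 20 − log₂ 7) = 232 / (4.3219 − 2.8074) = 153.178 ms/bit
  a = 605 − 153.178 × 2.8074 = 174.974 ms
Then RT(3) = 174.974 + 153.178 × log₂ 3 = 174.974 + 153.178 × 1.5850 ≈ 417.756 ms.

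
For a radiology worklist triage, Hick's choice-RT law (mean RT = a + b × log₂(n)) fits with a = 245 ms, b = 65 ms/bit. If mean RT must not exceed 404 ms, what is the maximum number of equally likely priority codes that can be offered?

Information budget: (404 − 245)/65 = 2.4462 bits, so n ≤ 2^2.4462 = 5.450 → at most 5.

5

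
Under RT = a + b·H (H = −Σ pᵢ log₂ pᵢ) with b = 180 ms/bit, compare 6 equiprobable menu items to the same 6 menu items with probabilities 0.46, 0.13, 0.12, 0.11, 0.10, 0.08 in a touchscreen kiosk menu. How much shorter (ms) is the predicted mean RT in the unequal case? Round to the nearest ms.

62 ms

Equiprobable entropy H₀ = log₂ 6 = 2.5850 bits.
Skewed entropy H = −Σ pᵢ log₂ pᵢ = 2.2390 bits.
ΔRT = b·(H₀ − H) = 180 × 0.3459 = 62.27 ms.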